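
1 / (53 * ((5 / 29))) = 29 / 265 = 0.11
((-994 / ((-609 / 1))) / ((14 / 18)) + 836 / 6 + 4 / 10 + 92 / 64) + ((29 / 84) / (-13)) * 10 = 90572879 / 633360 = 143.00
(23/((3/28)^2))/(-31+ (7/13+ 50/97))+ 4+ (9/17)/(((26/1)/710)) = -1819447505/37554309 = -48.45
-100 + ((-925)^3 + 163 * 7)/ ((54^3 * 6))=-18456883/ 19683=-937.71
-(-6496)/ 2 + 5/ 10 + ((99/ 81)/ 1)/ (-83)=4853237/ 1494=3248.49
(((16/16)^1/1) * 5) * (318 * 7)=11130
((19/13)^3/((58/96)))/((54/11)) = 603592/573417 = 1.05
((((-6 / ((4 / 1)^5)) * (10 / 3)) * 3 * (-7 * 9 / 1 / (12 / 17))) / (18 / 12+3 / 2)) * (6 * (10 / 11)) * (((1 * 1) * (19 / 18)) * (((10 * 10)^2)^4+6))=282625000000000169575 / 2816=100363991477272787.49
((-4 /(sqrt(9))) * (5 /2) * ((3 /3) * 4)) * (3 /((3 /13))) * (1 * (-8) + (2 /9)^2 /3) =1008800 /729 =1383.81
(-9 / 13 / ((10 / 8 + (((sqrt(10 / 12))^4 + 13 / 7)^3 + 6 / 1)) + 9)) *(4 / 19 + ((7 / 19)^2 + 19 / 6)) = -182650331808 / 2468032682791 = -0.07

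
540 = 540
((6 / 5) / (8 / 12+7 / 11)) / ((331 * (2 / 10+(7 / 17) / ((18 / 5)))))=60588 / 6846073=0.01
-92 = -92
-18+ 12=-6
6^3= 216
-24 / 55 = -0.44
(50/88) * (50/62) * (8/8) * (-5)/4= -0.57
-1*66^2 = -4356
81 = 81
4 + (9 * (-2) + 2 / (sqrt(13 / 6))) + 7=-7 + 2 * sqrt(78) / 13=-5.64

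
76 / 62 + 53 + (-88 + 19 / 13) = -13022 / 403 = -32.31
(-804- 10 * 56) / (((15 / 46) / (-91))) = 5709704 / 15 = 380646.93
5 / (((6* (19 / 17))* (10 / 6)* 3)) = 17 / 114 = 0.15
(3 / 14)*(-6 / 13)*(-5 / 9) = 0.05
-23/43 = -0.53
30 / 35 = 0.86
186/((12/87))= 2697/2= 1348.50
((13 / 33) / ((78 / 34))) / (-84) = -17 / 8316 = -0.00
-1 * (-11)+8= 19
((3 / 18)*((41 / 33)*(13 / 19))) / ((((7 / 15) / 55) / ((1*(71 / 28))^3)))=4769164075 / 17517696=272.25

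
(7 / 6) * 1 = 7 / 6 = 1.17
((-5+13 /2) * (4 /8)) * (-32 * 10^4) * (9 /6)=-360000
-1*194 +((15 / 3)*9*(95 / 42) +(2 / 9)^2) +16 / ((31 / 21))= -2858941 / 35154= -81.33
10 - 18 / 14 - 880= -6099 / 7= -871.29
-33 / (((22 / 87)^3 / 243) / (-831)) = 398920458897 / 968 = 412107912.08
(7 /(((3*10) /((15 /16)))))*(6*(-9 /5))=-189 /80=-2.36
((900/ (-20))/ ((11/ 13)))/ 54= -65/ 66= -0.98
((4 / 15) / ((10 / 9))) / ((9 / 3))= 2 / 25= 0.08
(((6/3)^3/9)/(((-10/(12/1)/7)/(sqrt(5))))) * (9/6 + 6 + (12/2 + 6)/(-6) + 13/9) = -1400 * sqrt(5)/27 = -115.94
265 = 265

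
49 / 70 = 7 / 10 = 0.70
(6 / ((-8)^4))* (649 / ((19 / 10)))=9735 / 19456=0.50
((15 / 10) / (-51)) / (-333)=1 / 11322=0.00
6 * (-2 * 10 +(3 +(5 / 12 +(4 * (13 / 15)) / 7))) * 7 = -6757 / 10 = -675.70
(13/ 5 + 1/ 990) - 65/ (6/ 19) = -20120/ 99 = -203.23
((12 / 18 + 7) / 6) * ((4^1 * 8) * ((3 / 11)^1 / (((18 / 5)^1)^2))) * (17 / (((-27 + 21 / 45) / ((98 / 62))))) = -4789750 / 5496579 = -0.87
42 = 42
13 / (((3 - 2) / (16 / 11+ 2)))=494 / 11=44.91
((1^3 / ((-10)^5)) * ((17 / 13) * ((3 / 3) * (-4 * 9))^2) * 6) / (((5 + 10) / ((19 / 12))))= -8721 / 812500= -0.01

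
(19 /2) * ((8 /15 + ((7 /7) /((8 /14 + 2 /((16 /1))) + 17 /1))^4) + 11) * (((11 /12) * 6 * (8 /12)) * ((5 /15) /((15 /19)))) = 662584072794621703 /3906156516772050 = 169.63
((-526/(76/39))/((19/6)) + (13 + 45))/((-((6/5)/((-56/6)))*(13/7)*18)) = -2409085/380133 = -6.34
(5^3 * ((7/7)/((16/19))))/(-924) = -0.16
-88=-88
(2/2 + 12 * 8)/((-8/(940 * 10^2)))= -1139750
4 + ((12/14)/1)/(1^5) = 34/7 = 4.86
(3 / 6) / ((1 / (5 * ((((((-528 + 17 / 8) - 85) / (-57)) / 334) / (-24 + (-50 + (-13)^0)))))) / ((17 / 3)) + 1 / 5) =-46155 / 7393666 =-0.01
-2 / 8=-1 / 4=-0.25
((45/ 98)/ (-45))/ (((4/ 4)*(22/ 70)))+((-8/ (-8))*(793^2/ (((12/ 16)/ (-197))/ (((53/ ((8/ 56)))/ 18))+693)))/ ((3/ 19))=268960420043951/ 46799932410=5747.03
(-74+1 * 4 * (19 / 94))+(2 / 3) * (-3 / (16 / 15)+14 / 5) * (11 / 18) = -7430917 / 101520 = -73.20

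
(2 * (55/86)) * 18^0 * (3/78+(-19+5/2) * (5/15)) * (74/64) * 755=-109086175/17888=-6098.29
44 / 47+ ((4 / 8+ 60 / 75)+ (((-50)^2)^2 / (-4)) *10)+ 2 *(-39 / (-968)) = -1777187236493 / 113740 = -15624997.68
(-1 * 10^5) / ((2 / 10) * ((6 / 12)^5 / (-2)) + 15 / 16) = -32000000 / 299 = -107023.41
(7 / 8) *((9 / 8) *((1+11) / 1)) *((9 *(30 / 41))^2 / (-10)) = -688905 / 13448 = -51.23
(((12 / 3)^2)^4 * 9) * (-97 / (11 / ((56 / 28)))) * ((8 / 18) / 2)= -25427968 / 11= -2311633.45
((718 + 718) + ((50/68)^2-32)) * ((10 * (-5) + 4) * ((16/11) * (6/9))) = -597502832/9537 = -62651.03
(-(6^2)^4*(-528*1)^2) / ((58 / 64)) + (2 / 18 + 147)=-134856019241476 / 261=-516689728894.54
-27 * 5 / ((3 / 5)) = -225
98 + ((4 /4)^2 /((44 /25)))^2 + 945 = 2019873 /1936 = 1043.32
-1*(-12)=12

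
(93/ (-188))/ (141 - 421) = 93/ 52640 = 0.00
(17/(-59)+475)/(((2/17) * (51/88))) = 410784/59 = 6962.44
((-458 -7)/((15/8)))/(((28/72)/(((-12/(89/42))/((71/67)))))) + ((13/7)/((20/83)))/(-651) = 1962632564839/575913660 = 3407.86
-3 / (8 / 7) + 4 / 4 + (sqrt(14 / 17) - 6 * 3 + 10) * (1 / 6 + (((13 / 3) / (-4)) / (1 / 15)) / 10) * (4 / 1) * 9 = 370.73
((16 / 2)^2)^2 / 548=1024 / 137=7.47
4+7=11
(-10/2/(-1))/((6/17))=85/6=14.17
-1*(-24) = 24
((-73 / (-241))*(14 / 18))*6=1022 / 723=1.41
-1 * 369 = -369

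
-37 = -37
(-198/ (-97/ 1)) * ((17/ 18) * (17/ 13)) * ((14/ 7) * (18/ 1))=114444/ 1261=90.76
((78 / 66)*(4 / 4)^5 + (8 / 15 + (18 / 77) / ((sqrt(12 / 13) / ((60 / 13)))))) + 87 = 89.84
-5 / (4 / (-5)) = 25 / 4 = 6.25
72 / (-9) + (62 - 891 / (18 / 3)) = -189 / 2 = -94.50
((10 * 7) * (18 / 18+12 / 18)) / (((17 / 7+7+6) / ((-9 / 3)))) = -1225 / 54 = -22.69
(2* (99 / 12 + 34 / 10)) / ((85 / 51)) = 699 / 50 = 13.98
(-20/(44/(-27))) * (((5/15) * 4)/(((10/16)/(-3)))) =-864/11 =-78.55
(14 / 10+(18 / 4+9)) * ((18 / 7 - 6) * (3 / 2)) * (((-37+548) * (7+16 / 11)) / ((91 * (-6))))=3034683 / 5005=606.33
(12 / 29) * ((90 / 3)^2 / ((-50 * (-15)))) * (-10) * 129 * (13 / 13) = -18576 / 29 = -640.55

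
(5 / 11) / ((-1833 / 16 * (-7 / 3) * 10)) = 8 / 47047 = 0.00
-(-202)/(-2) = -101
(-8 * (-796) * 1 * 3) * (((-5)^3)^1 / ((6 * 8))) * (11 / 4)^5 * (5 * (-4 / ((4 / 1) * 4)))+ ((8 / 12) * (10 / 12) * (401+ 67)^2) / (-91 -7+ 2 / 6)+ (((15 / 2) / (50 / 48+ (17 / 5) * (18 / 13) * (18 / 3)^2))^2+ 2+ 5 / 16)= 9779380.53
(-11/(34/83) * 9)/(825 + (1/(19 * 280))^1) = -21857220/74613017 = -0.29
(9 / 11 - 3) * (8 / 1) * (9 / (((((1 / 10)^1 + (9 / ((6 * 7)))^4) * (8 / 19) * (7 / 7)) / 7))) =-5518074240 / 215743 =-25577.07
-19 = -19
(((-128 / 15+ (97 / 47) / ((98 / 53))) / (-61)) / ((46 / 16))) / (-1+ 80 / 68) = 34846804 / 145399905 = 0.24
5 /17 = 0.29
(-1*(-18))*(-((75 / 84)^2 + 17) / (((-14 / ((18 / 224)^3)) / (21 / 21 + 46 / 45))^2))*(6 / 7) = -417722723379 / 270808472407244800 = -0.00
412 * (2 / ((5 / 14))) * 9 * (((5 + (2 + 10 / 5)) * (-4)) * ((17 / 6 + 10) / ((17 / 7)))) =-335766816 / 85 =-3950197.84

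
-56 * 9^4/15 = -122472/5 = -24494.40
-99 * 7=-693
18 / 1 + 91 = 109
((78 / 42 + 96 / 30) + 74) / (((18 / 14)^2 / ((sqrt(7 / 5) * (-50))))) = -38738 * sqrt(35) / 81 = -2829.35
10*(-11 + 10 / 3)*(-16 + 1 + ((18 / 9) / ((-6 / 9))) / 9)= 10580 / 9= 1175.56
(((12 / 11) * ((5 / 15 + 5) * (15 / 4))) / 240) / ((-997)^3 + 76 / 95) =-5 / 54506483471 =-0.00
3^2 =9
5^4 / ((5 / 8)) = 1000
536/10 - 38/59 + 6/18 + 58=98491/885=111.29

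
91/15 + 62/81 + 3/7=20584/2835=7.26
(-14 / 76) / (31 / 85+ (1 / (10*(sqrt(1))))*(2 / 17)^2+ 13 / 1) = -10115 / 733932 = -0.01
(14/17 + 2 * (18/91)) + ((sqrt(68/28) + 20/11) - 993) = -988.40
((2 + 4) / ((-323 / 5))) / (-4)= 0.02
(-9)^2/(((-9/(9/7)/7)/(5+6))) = -891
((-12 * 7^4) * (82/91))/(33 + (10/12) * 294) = -168756/1807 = -93.39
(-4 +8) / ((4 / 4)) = 4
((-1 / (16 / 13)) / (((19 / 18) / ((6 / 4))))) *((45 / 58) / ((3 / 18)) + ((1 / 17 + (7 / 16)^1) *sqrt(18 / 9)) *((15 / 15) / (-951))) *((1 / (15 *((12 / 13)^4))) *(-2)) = 1113879 / 1128448 - 371293 *sqrt(2) / 3355148288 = 0.99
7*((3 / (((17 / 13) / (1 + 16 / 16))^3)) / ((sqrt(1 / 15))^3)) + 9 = 9 + 5536440*sqrt(15) / 4913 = 4373.45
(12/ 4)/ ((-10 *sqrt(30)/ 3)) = -3 *sqrt(30)/ 100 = -0.16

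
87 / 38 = 2.29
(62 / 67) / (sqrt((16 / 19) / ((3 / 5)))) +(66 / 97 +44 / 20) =31 * sqrt(285) / 670 +1397 / 485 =3.66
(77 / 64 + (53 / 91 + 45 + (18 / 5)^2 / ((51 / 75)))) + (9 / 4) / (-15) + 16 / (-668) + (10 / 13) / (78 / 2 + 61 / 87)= 9378793444931 / 142773991360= 65.69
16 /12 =4 /3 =1.33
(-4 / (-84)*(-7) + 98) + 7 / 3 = 100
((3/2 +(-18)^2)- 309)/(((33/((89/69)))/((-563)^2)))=28210241/138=204422.04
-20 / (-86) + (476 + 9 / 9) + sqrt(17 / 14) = sqrt(238) / 14 + 20521 / 43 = 478.33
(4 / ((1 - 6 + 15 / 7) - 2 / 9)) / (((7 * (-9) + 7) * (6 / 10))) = 15 / 388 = 0.04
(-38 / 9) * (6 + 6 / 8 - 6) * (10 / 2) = -15.83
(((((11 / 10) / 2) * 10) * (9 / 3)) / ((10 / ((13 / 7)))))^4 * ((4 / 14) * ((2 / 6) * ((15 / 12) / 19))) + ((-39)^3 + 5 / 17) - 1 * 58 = -20629312545873141 / 347434304000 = -59376.15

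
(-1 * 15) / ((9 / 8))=-40 / 3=-13.33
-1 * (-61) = 61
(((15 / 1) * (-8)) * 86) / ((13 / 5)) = -51600 / 13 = -3969.23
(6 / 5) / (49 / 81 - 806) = -486 / 326185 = -0.00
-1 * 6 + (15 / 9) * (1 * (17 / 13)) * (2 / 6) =-5.27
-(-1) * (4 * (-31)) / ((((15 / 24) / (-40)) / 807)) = 6404352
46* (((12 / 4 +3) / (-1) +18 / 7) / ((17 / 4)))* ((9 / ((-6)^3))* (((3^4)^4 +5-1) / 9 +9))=7920612304 / 1071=7395529.70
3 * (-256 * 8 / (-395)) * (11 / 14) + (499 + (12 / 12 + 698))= 3346262 / 2765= 1210.22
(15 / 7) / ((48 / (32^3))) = 10240 / 7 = 1462.86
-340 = -340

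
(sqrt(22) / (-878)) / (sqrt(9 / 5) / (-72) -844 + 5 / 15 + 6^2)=-12* sqrt(110) / 824748105481 + 1163040* sqrt(22) / 824748105481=0.00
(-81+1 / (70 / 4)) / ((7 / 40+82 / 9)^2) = -73431360 / 78229543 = -0.94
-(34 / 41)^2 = -1156 / 1681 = -0.69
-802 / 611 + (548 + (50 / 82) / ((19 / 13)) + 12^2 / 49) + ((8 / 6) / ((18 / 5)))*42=118720532753 / 209902329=565.60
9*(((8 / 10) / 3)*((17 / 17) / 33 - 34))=-4484 / 55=-81.53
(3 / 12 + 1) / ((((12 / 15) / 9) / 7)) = 1575 / 16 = 98.44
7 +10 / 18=7.56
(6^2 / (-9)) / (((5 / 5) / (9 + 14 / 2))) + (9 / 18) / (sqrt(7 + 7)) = -64 + sqrt(14) / 28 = -63.87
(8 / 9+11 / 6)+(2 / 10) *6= 353 / 90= 3.92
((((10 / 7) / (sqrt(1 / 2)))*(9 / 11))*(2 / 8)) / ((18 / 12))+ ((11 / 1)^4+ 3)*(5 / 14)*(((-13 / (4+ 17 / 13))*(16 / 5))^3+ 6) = -20422342398044 / 8212725+ 15*sqrt(2) / 77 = -2486670.40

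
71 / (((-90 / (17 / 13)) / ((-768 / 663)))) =9088 / 7605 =1.20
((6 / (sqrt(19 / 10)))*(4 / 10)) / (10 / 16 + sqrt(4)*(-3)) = -96*sqrt(190) / 4085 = -0.32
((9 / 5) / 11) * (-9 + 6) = -27 / 55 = -0.49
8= 8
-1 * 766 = -766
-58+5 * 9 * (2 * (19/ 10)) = 113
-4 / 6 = -2 / 3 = -0.67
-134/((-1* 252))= 0.53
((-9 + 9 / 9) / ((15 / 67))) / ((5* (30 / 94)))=-25192 / 1125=-22.39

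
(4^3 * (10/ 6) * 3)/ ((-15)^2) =64/ 45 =1.42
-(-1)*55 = 55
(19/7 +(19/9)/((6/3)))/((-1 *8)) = -475/1008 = -0.47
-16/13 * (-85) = 1360/13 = 104.62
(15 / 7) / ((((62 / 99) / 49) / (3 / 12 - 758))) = -31507245 / 248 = -127045.34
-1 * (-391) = 391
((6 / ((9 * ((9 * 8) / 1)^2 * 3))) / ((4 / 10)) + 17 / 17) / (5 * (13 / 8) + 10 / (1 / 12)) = 0.01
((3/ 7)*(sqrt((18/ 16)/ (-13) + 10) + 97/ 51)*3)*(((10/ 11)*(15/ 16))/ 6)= 7275/ 20944 + 225*sqrt(26806)/ 64064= 0.92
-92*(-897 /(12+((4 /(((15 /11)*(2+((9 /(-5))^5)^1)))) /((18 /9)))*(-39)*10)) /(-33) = -363098723 /6657992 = -54.54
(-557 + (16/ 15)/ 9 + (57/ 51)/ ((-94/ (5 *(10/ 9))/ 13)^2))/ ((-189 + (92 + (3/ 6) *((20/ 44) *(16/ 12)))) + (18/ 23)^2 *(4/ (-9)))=49226159773934/ 8581866357105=5.74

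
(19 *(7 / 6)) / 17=1.30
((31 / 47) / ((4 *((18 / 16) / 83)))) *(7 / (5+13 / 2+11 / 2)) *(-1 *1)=-36022 / 7191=-5.01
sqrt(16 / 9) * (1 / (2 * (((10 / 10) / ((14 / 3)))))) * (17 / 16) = 119 / 36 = 3.31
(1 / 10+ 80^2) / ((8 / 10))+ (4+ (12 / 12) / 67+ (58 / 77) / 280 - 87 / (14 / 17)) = 11409540871 / 1444520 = 7898.50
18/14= 9/7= 1.29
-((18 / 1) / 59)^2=-324 / 3481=-0.09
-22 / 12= -11 / 6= -1.83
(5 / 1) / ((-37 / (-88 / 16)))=55 / 74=0.74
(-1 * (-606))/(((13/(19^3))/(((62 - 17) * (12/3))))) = 748179720/13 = 57552286.15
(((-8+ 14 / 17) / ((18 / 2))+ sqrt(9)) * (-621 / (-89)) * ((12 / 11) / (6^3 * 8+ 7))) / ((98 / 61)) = 8510598 / 1414904645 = 0.01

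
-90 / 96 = -15 / 16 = -0.94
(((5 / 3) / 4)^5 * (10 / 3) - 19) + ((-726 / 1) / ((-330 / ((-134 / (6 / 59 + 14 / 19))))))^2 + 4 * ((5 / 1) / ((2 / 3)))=63697515880405273 / 515315520000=123608.77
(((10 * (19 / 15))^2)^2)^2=4347792138496 / 6561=662672174.74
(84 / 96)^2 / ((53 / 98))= 2401 / 1696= 1.42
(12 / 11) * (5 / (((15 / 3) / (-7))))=-84 / 11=-7.64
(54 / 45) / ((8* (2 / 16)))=6 / 5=1.20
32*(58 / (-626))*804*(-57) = 135873.43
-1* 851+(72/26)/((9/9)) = -11027/13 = -848.23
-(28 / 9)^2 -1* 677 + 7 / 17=-944990 / 1377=-686.27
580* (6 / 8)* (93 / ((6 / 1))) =13485 / 2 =6742.50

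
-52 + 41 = -11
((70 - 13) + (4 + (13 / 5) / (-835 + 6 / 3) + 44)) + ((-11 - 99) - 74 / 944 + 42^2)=3457822679 / 1965880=1758.92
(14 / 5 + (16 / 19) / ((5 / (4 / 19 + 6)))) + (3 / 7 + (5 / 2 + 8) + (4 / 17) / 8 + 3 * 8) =8334898 / 214795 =38.80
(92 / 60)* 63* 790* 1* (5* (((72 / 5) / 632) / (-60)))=-1449 / 10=-144.90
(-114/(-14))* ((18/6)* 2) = 48.86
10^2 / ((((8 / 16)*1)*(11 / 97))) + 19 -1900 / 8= 33993 / 22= 1545.14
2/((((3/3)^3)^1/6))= 12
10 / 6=5 / 3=1.67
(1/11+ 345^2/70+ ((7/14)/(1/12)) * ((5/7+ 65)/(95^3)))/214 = 44903998919/5651130100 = 7.95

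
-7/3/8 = -7/24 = -0.29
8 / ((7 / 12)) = 96 / 7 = 13.71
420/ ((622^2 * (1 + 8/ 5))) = 525/ 1257373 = 0.00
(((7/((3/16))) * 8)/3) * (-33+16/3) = -74368/27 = -2754.37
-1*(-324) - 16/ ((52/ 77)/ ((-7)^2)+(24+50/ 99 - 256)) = 1273657428/ 3930203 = 324.07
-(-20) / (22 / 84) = 840 / 11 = 76.36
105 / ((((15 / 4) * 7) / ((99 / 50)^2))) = 9801 / 625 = 15.68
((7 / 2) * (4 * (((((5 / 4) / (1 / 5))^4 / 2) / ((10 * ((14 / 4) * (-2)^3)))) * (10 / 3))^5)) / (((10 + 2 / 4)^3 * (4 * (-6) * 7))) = 9094947017729282379150390625 / 2044068183891435317385756672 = 4.45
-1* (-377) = 377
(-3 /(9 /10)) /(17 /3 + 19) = -5 /37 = -0.14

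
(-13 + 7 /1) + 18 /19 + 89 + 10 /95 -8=1445 /19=76.05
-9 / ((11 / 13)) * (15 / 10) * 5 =-1755 / 22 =-79.77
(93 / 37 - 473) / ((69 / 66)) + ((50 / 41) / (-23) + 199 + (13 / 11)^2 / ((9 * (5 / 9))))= -5294240406 / 21109055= -250.80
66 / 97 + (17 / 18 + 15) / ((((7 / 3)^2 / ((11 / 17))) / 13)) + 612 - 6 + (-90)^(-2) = 59026878293 / 93498300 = 631.31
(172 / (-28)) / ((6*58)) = -43 / 2436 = -0.02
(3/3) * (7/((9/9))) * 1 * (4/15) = 28/15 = 1.87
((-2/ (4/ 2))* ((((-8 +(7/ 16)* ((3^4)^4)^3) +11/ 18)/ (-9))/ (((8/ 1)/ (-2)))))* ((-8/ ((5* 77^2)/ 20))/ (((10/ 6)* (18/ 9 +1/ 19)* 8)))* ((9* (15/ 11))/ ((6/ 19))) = 19935474888981444965077309/ 2683296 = 7429472890423361777.86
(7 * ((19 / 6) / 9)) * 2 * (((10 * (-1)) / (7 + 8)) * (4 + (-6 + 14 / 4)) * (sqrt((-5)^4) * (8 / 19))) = -1400 / 27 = -51.85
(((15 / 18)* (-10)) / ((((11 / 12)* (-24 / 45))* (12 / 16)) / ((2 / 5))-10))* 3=300 / 131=2.29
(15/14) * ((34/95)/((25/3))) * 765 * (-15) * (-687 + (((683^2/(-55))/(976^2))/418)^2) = 23138652648784934813028555933/63786511947157032140800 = 362751.50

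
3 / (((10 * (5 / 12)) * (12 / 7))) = 0.42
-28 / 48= -0.58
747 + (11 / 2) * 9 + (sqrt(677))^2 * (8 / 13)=31541 / 26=1213.12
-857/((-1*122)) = 857/122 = 7.02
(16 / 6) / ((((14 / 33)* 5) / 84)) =528 / 5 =105.60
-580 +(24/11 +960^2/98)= 4757356/539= 8826.26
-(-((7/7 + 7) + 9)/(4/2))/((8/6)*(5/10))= 51/4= 12.75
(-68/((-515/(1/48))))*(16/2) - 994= -1535696/1545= -993.98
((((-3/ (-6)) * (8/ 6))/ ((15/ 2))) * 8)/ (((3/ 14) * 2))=224/ 135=1.66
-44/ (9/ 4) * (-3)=176/ 3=58.67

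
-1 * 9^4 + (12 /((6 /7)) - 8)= -6555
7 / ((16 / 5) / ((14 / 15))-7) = -49 / 25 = -1.96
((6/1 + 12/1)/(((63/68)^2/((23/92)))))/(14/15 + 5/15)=11560/2793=4.14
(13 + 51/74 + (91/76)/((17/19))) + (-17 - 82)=-211275/2516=-83.97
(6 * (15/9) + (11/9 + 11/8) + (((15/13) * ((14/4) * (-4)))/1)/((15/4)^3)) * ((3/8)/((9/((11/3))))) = 1054559/561600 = 1.88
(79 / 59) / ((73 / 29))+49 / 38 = 298101 / 163666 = 1.82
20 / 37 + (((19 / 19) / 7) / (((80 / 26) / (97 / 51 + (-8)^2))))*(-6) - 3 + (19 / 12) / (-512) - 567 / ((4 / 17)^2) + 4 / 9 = -4164043814983 / 405780480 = -10261.81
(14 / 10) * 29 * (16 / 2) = 324.80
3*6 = 18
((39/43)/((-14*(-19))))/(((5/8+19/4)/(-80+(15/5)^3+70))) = 2652/245917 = 0.01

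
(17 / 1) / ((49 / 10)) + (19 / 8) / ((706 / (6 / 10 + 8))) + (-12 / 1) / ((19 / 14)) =-140495853 / 26291440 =-5.34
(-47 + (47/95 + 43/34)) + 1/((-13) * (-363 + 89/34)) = -23276313883/514503470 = -45.24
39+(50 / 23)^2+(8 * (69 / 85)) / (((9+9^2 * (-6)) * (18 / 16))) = 2812760497 / 64344915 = 43.71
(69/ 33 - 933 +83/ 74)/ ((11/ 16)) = -6054776/ 4477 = -1352.42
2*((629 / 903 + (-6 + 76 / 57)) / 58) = -1195 / 8729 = -0.14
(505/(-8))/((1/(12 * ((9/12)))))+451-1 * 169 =-2289/8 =-286.12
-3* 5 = -15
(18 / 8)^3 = 729 / 64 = 11.39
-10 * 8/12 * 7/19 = -140/57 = -2.46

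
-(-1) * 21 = 21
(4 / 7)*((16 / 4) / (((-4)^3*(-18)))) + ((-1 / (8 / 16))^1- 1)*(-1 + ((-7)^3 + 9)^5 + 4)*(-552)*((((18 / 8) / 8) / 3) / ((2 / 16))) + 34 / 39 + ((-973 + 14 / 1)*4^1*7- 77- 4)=-33824222201872158155 / 6552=-5162427075987814.13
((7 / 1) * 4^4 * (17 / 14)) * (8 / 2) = 8704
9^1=9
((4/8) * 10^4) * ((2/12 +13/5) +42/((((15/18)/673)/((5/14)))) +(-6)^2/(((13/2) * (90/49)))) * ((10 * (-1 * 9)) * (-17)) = 1205312325000/13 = 92716332692.31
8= 8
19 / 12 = 1.58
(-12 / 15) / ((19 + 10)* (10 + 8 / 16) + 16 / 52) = -104 / 39625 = -0.00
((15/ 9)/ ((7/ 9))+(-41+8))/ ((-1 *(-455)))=-216/ 3185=-0.07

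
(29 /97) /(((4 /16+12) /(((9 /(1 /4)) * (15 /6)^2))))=26100 /4753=5.49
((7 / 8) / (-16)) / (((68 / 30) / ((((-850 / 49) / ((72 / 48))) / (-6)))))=-125 / 2688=-0.05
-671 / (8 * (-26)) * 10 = 3355 / 104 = 32.26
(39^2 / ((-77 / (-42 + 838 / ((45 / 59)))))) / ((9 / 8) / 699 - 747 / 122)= 913758090752 / 267968085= 3409.95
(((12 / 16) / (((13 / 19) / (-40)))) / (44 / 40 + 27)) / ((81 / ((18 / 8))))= -475 / 10959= -0.04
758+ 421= 1179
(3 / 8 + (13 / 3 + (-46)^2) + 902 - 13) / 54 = 72233 / 1296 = 55.74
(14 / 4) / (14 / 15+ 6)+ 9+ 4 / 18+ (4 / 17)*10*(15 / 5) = 16.79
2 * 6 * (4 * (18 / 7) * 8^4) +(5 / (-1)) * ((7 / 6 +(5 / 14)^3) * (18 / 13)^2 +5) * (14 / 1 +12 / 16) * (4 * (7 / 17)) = 142092920183 / 281554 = 504673.78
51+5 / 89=4544 / 89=51.06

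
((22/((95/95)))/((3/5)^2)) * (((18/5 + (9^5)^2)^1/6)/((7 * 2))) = 15220090655/6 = 2536681775.83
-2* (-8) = 16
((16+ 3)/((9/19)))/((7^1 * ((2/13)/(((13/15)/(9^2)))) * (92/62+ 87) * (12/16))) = 290966/48452985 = 0.01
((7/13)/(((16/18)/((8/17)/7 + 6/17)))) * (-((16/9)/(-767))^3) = 25600/8077247385363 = 0.00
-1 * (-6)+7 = 13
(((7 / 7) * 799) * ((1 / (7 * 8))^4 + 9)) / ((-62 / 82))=-2899514322935 / 304869376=-9510.68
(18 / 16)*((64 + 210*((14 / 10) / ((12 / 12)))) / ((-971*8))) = -1611 / 31072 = -0.05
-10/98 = -0.10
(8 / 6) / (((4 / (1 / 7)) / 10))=10 / 21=0.48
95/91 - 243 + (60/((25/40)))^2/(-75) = -830002/2275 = -364.84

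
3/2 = 1.50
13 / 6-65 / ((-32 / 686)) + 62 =69965 / 48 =1457.60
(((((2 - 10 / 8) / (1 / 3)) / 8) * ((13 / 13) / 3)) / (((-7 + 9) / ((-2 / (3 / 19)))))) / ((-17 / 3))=57 / 544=0.10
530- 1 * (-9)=539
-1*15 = -15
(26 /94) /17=13 /799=0.02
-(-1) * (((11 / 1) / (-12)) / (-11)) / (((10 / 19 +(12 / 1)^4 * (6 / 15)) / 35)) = 475 / 1350888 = 0.00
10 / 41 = 0.24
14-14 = 0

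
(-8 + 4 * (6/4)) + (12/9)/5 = -26/15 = -1.73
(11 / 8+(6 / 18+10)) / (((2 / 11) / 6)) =386.38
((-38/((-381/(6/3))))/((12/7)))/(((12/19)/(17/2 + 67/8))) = 12635/4064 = 3.11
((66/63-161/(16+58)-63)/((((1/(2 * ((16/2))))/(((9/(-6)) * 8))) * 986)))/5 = 318896/127687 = 2.50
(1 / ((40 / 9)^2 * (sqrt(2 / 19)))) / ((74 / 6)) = 243 * sqrt(38) / 118400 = 0.01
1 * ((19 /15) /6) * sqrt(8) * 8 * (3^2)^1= 152 * sqrt(2) /5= 42.99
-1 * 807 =-807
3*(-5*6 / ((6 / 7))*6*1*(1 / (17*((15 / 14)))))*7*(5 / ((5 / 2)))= -8232 / 17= -484.24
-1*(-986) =986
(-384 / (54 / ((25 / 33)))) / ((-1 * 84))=400 / 6237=0.06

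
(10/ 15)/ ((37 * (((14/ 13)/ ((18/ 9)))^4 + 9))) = 28561/ 14399475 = 0.00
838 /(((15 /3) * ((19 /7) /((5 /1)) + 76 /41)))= 240506 /3439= 69.93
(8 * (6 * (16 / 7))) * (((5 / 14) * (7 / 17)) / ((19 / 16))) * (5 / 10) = 15360 / 2261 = 6.79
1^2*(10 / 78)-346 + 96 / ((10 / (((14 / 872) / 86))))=-316113077 / 913965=-345.87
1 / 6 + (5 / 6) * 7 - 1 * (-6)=12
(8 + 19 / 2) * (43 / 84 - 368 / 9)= -706.60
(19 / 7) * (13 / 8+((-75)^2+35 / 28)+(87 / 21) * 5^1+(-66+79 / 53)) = 15156.79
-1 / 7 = -0.14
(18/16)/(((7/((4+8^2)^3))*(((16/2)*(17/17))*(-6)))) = -14739/14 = -1052.79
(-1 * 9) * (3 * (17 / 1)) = -459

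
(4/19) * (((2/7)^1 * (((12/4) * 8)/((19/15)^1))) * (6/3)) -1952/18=-2414512/22743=-106.17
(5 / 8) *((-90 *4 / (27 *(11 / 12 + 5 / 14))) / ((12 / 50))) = -8750 / 321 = -27.26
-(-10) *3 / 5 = 6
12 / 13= 0.92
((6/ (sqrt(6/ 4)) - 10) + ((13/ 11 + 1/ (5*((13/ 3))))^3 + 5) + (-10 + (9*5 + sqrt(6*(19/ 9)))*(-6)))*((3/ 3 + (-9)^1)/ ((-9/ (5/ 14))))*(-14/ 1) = 1331.57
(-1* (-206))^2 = 42436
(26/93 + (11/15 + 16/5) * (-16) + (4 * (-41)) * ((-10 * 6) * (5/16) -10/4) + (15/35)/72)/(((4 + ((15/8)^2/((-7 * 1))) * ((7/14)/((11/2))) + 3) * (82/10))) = 60.01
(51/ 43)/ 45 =17/ 645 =0.03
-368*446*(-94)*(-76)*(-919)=1077555467008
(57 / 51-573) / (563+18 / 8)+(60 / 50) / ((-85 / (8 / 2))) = -1026464 / 960925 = -1.07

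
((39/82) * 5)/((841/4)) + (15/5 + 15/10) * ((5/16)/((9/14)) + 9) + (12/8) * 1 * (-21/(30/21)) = 56959331/2758480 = 20.65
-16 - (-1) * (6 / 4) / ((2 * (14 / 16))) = -106 / 7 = -15.14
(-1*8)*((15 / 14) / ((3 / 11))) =-220 / 7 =-31.43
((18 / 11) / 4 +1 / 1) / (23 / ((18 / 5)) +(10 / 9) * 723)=279 / 160325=0.00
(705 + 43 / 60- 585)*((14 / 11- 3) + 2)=7243 / 220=32.92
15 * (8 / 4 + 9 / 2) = 195 / 2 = 97.50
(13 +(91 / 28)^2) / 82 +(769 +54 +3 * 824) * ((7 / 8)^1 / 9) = 3786053 / 11808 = 320.63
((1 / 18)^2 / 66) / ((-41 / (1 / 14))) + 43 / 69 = 175933273 / 282311568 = 0.62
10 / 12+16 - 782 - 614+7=-8233 / 6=-1372.17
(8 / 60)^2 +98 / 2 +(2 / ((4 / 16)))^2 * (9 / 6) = 32629 / 225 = 145.02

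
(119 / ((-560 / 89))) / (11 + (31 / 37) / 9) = -503829 / 295520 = -1.70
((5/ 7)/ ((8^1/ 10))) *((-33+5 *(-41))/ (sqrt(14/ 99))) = -1275 *sqrt(154)/ 28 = -565.08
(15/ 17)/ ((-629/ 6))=-90/ 10693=-0.01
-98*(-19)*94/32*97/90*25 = 21222145/144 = 147376.01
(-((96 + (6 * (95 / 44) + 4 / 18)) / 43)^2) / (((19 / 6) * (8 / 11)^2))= -467294689 / 121412736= -3.85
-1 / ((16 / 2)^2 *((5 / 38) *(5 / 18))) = -171 / 400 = -0.43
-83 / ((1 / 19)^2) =-29963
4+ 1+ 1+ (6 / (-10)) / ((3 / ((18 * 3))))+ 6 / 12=-43 / 10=-4.30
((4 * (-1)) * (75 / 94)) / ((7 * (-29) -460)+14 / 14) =75 / 15557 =0.00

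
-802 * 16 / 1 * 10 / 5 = -25664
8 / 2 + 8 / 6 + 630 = 1906 / 3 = 635.33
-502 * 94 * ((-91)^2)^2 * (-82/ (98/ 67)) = 181409371802204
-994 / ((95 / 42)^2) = -1753416 / 9025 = -194.28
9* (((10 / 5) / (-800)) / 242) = -9 / 96800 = -0.00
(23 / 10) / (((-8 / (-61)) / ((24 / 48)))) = 1403 / 160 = 8.77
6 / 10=3 / 5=0.60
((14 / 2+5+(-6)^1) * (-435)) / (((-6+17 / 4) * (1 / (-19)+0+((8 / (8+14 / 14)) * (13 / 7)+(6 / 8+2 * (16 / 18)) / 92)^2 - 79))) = -15231153530880 / 778557484373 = -19.56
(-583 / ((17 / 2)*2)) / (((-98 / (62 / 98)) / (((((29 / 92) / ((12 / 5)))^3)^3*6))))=512085252386485228515625 / 33146790794105796514597690146816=0.00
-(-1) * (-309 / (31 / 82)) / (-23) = 25338 / 713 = 35.54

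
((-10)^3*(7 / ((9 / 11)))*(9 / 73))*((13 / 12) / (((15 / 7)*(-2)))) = 266.63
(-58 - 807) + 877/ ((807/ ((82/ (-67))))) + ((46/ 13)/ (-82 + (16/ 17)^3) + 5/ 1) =-120719032967201/ 140147118345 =-861.37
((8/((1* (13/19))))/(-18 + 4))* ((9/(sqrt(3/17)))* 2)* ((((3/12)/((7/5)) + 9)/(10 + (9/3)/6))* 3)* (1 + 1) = -117192* sqrt(51)/4459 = -187.69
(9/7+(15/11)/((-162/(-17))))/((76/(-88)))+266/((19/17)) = 848717/3591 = 236.35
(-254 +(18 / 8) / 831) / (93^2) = -281429 / 9583092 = -0.03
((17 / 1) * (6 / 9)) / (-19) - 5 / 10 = -125 / 114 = -1.10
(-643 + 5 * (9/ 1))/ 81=-598/ 81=-7.38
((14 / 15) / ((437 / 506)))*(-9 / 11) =-84 / 95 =-0.88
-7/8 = -0.88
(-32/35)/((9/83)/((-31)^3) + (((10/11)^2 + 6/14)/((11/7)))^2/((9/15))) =-210261869823984/244476021241165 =-0.86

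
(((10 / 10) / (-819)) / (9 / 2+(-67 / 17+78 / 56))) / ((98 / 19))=-646 / 5325957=-0.00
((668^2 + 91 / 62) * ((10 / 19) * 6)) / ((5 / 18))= 2987925732 / 589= 5072879.00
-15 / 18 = -5 / 6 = -0.83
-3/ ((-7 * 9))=1/ 21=0.05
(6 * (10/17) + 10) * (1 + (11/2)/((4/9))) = 12305/68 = 180.96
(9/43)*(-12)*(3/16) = -81/172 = -0.47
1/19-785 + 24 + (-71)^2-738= 67299/19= 3542.05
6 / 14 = 3 / 7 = 0.43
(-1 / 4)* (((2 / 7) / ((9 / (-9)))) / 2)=1 / 28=0.04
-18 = -18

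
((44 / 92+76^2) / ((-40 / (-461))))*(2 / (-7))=-61247999 / 3220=-19021.12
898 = 898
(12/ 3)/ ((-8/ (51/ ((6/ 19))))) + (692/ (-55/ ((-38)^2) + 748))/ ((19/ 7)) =-80.41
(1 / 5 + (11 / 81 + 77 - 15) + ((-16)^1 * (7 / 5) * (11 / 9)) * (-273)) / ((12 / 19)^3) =2093551993 / 69984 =29914.72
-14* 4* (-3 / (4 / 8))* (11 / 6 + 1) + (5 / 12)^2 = 137113 / 144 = 952.17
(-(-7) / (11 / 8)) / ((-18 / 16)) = -448 / 99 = -4.53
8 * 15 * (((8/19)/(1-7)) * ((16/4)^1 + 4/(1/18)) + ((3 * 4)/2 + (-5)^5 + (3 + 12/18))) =-374480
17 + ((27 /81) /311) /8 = 126889 /7464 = 17.00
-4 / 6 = -2 / 3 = -0.67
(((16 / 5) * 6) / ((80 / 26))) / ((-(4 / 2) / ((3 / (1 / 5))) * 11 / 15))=-702 / 11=-63.82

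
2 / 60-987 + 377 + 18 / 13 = -237347 / 390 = -608.58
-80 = -80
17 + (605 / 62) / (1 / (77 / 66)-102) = 741997 / 43896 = 16.90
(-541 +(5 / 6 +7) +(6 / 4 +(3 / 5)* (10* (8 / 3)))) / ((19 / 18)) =-9282 / 19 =-488.53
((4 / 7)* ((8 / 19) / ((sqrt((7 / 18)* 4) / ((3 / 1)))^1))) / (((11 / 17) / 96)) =235008* sqrt(14) / 10241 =85.86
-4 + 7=3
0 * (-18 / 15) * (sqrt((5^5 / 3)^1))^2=0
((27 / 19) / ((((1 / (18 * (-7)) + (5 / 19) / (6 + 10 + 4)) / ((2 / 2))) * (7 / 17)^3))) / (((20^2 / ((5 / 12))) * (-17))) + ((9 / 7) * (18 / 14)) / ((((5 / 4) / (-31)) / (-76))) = 43616313 / 14000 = 3115.45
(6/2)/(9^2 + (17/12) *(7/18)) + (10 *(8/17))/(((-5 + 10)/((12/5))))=687432/299455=2.30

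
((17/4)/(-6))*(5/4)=-85/96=-0.89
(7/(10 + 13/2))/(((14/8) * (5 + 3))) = 1/33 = 0.03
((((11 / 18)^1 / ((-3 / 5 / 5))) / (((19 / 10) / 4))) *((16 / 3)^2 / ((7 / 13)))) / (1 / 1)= -18304000 / 32319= -566.35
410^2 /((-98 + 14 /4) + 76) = -336200 /37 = -9086.49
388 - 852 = -464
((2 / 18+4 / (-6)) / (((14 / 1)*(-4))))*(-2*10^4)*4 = -50000 / 63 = -793.65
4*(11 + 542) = 2212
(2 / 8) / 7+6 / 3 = 57 / 28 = 2.04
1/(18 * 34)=1/612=0.00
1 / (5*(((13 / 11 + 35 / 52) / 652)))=372944 / 5305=70.30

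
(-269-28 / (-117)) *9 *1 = -31445 / 13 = -2418.85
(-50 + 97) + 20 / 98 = 2313 / 49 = 47.20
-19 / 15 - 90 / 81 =-107 / 45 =-2.38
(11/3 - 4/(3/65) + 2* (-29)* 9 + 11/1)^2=352836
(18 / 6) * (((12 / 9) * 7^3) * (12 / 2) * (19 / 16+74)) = 1237887 / 2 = 618943.50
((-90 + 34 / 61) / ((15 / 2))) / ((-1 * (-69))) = -10912 / 63135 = -0.17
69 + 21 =90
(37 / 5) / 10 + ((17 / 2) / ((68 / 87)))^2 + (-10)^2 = 350409 / 1600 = 219.01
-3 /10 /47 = -3 /470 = -0.01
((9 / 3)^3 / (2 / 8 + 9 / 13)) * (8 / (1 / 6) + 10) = 1661.88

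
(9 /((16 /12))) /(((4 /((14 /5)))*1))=189 /40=4.72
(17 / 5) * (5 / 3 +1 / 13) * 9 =3468 / 65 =53.35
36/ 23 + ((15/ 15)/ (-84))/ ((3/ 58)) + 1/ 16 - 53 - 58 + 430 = 320.40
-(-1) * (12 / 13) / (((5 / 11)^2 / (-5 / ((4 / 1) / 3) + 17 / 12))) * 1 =-3388 / 325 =-10.42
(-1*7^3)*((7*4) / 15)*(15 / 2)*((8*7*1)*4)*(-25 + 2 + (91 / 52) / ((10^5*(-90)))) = 13916196117649 / 562500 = 24739904.21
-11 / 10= -1.10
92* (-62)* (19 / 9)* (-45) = 541880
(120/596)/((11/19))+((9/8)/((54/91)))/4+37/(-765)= 0.77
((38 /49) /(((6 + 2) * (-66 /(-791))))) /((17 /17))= 1.16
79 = 79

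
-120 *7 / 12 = -70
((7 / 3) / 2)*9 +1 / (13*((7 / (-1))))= 1909 / 182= 10.49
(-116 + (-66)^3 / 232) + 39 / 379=-14893948 / 10991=-1355.10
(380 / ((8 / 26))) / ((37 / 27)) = 33345 / 37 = 901.22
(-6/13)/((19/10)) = -0.24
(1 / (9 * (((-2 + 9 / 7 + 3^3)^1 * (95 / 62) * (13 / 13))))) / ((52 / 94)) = 10199 / 2045160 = 0.00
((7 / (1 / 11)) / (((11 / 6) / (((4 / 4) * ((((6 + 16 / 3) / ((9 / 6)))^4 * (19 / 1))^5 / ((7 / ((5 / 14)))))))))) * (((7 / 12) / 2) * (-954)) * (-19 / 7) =13927903286938463994047726552391961526885416960 / 9455962023710944623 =1472922929683311964914812000.00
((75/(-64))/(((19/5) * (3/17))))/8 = -2125/9728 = -0.22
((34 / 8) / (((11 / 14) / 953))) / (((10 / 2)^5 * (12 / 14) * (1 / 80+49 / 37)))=117489652 / 81613125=1.44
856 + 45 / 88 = 75373 / 88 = 856.51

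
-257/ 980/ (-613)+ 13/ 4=976331/ 300370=3.25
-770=-770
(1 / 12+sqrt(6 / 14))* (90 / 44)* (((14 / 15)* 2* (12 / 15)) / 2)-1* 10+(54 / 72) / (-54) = -39151 / 3960+12* sqrt(21) / 55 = -8.89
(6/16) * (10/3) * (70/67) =1.31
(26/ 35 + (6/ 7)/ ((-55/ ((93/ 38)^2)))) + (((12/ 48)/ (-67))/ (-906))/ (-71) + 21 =10374505099975/ 479202712296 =21.65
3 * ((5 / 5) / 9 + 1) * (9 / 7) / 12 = 5 / 14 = 0.36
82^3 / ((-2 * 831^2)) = -275684 / 690561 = -0.40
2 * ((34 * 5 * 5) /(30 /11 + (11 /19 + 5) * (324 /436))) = 9681925 /39144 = 247.34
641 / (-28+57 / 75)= -16025 / 681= -23.53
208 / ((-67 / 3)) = -9.31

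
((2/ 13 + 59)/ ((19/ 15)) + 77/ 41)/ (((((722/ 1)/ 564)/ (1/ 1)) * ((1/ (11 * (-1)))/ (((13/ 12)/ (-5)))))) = 127170109/ 1406095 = 90.44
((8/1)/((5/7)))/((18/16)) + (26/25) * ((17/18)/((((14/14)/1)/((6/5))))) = 11.13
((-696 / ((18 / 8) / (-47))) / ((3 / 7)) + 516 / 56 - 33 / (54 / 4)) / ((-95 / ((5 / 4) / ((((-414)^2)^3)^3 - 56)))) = -4275221 / 1222335084908990876774853479335920835134964320686400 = -0.00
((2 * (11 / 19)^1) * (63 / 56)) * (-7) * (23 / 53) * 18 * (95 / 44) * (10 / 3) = -512.62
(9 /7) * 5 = 45 /7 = 6.43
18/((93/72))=13.94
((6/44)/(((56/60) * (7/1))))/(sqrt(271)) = 45 * sqrt(271)/584276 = 0.00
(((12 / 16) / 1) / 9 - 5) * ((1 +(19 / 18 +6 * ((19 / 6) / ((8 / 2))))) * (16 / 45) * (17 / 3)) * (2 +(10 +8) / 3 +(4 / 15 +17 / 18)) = -40742863 / 65610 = -620.99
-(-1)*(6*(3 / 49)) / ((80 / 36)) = 81 / 490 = 0.17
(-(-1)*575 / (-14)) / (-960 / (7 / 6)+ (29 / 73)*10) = 1679 / 33476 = 0.05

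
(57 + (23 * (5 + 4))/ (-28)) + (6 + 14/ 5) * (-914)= -7993.59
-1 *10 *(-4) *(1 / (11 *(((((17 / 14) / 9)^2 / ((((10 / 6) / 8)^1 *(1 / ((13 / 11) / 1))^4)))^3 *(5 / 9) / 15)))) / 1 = 11149178042312711799811875 / 562359137211758588689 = 19825.73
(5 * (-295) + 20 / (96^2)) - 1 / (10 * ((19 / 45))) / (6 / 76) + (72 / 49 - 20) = -168952075 / 112896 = -1496.53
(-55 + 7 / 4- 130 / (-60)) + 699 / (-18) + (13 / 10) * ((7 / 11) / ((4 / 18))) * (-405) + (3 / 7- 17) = -745757 / 462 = -1614.19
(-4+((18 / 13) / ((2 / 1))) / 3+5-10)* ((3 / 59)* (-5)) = 1710 / 767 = 2.23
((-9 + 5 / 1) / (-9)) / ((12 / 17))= 17 / 27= 0.63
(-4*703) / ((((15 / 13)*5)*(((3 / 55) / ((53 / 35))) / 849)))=-6031337884 / 525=-11488262.64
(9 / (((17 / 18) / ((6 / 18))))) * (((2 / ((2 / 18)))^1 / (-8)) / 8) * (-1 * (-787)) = -191241 / 272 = -703.09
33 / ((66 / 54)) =27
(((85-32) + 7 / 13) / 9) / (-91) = -232 / 3549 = -0.07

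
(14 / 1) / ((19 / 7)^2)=686 / 361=1.90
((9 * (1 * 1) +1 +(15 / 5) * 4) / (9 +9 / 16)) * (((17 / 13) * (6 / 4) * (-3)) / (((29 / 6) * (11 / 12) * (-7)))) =1152 / 2639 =0.44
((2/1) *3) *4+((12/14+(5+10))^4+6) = 151879071/2401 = 63256.59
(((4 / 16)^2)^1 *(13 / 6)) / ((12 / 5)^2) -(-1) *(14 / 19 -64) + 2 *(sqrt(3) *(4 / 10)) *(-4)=-16610273 / 262656 -16 *sqrt(3) / 5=-68.78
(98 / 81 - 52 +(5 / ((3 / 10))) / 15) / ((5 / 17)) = -68408 / 405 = -168.91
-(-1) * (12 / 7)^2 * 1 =144 / 49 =2.94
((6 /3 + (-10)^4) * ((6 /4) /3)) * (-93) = -465093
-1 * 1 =-1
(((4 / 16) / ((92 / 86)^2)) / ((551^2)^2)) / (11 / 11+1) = 1849 / 1560314145578528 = 0.00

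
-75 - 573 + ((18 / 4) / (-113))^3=-7479978777 / 11543176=-648.00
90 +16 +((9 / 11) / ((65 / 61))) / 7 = 531079 / 5005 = 106.11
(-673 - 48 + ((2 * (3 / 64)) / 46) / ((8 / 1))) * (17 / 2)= -144338381 / 23552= -6128.50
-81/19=-4.26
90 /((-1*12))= -15 /2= -7.50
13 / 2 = 6.50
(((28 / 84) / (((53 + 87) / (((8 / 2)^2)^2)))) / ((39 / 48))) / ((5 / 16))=16384 / 6825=2.40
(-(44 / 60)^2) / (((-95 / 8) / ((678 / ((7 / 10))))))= 437536 / 9975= 43.86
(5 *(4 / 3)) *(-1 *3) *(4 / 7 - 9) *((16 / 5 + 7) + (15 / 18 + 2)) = 46138 / 21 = 2197.05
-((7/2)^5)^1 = -525.22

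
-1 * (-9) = 9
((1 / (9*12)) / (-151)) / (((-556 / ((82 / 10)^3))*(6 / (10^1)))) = 68921 / 680043600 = 0.00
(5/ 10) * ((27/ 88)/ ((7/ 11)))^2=729/ 6272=0.12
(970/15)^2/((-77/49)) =-263452/99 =-2661.13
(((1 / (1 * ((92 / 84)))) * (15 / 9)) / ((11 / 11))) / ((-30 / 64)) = -224 / 69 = -3.25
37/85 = 0.44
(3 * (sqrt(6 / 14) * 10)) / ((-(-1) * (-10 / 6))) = -18 * sqrt(21) / 7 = -11.78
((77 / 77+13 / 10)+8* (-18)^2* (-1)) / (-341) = 25897 / 3410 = 7.59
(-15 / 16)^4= 50625 / 65536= 0.77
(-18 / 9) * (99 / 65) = -198 / 65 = -3.05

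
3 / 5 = 0.60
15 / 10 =3 / 2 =1.50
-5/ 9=-0.56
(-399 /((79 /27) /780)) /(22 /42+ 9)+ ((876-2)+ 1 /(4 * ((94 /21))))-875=-11169.41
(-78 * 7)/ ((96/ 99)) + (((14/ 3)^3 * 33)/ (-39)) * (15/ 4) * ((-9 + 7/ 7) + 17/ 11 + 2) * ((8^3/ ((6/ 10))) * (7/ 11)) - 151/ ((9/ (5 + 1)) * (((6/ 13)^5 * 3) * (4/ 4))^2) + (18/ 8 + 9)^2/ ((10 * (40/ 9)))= 88014277528120873/ 116729952768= 753999.08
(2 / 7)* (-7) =-2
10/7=1.43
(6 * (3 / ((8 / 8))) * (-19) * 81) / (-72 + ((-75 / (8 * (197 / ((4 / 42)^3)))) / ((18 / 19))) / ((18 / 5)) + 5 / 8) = 10916639942544 / 28127041639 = 388.12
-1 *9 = -9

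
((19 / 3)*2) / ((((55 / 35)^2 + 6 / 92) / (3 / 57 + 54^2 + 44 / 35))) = 1249367084 / 85695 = 14579.23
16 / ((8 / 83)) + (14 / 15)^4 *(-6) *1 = 2724418 / 16875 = 161.45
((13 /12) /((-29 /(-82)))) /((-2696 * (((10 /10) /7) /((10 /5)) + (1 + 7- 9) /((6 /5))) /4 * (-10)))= -3731 /6254720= -0.00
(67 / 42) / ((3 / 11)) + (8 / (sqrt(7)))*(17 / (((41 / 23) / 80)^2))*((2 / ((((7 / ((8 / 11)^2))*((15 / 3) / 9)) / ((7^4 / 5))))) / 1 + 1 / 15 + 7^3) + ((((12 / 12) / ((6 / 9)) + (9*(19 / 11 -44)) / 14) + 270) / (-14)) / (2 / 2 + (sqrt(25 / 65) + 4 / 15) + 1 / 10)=-1722613433 / 168358806 + 8465850*sqrt(65) / 9353267 + 79172712108032*sqrt(7) / 4271421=49040189.28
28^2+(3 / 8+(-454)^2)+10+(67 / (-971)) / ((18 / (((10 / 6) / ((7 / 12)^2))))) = 236270108131 / 1141896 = 206910.36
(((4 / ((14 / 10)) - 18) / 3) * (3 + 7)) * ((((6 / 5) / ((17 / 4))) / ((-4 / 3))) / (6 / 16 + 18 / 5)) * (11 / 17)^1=3520 / 2023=1.74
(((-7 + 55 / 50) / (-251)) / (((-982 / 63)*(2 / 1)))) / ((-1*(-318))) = -1239 / 522541840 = -0.00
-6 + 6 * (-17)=-108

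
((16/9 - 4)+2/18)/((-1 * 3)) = 19/27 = 0.70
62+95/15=205/3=68.33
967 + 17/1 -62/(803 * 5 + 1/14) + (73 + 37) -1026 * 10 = -515230894/56211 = -9166.02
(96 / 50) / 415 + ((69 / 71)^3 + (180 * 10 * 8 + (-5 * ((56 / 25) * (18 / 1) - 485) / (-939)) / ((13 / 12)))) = 217558088292121507 / 15109526037125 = 14398.74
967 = 967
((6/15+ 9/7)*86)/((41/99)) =502326/1435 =350.05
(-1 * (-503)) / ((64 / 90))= 22635 / 32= 707.34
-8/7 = -1.14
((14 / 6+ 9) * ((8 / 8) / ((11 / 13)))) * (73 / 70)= 13.97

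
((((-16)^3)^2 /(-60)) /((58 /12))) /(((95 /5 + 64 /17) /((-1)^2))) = -2541.32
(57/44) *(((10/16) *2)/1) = 285/176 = 1.62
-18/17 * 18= -324/17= -19.06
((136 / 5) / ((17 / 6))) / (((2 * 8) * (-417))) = -1 / 695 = -0.00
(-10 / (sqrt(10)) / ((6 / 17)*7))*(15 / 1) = -85*sqrt(10) / 14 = -19.20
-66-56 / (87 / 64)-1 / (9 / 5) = -28123 / 261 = -107.75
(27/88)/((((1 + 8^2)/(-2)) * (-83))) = 27/237380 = 0.00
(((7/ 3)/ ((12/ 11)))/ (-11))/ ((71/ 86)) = -301/ 1278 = -0.24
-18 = -18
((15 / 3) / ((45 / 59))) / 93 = 59 / 837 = 0.07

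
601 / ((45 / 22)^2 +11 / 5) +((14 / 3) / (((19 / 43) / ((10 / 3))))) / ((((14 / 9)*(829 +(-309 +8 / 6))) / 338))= 12488904425 / 114770621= 108.82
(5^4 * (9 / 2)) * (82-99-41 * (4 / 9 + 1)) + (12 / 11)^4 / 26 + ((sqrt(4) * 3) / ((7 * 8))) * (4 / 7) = -1999328127844 / 9326317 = -214374.88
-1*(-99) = 99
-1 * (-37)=37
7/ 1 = 7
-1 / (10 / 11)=-11 / 10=-1.10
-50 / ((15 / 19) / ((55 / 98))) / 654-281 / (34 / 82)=-1107694723 / 1634346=-677.76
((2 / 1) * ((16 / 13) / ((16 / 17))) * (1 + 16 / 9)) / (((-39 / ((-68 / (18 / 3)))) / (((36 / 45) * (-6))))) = -46240 / 4563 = -10.13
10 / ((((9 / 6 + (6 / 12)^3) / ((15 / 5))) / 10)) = 2400 / 13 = 184.62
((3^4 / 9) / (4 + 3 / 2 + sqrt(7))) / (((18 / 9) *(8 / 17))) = 561 / 248 - 51 *sqrt(7) / 124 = 1.17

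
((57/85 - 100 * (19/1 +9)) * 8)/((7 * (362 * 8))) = -237943/215390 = -1.10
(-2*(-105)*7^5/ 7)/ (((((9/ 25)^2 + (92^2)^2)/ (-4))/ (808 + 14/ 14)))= -1019764725000/ 44774560081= -22.78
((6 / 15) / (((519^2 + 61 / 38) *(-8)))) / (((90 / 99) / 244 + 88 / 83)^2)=-117864989462 / 718800267885661295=-0.00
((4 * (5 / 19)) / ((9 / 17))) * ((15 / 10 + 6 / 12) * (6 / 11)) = 1360 / 627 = 2.17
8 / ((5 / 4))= 32 / 5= 6.40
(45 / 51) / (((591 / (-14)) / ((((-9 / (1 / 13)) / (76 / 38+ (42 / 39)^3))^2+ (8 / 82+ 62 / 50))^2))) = -32173985542980373289151764607 / 913416921366469206949000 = -35223.77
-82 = -82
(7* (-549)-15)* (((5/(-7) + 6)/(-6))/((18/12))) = 47582/21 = 2265.81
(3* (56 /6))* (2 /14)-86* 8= -684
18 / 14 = 9 / 7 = 1.29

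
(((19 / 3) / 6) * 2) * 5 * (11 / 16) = 1045 / 144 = 7.26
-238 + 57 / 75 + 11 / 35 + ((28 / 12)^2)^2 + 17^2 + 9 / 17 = 19819151 / 240975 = 82.25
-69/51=-23/17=-1.35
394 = 394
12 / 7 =1.71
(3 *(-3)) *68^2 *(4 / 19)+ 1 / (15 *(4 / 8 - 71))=-352071398 / 40185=-8761.26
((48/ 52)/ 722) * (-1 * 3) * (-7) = 126/ 4693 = 0.03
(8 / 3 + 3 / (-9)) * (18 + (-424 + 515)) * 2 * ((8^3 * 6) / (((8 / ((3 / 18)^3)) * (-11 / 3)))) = -246.63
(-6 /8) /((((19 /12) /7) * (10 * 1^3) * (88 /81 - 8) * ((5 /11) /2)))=8019 /38000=0.21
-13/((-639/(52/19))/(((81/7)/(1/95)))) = 30420/497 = 61.21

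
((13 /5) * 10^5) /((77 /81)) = 21060000 /77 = 273506.49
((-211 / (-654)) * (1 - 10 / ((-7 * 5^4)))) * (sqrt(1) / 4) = 185047 / 2289000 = 0.08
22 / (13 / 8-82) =-176 / 643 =-0.27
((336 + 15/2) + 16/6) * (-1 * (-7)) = 2423.17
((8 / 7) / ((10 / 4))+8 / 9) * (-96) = -129.22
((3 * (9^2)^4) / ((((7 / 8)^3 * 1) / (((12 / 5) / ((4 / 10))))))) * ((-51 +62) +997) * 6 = 342764853755904 / 49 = 6995201097059.27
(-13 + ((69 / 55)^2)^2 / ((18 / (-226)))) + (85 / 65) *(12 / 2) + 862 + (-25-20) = 92875918389 / 118958125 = 780.74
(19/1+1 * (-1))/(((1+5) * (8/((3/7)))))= 9/56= 0.16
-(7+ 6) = -13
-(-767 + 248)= 519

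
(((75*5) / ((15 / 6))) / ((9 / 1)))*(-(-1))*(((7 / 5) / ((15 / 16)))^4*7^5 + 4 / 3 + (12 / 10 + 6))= 5289767976704 / 3796875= 1393189.92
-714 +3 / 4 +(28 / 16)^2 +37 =-10771 / 16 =-673.19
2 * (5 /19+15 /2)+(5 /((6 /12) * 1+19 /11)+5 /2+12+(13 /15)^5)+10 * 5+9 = 129744850691 /1413956250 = 91.76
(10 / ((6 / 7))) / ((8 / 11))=16.04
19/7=2.71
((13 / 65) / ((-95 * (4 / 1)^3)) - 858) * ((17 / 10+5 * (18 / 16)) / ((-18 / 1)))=7642377893 / 21888000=349.16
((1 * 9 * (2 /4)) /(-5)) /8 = -9 /80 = -0.11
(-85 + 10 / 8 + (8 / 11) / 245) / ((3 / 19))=-5717689 / 10780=-530.40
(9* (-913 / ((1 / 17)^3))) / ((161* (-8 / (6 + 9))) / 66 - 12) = 19983209895 / 6584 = 3035116.93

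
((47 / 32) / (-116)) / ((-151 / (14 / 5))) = 329 / 1401280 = 0.00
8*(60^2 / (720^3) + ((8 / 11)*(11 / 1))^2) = 6635521 / 12960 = 512.00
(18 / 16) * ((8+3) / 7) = 99 / 56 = 1.77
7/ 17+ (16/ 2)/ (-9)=-73/ 153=-0.48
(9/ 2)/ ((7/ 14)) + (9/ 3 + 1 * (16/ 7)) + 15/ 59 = 6005/ 413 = 14.54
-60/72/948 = -5/5688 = -0.00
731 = 731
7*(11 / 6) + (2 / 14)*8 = 13.98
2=2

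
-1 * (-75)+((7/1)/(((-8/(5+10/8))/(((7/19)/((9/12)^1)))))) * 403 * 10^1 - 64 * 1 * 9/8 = -2467691/228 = -10823.21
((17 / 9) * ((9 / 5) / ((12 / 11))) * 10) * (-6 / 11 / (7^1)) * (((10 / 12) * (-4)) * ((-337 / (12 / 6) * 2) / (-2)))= 28645 / 21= 1364.05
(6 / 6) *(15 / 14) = 15 / 14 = 1.07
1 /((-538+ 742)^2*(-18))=-1 /749088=-0.00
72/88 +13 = 152/11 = 13.82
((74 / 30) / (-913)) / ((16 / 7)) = -259 / 219120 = -0.00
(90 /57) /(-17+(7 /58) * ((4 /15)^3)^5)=-380967684631347656250 /4101752071126105934329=-0.09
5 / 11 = 0.45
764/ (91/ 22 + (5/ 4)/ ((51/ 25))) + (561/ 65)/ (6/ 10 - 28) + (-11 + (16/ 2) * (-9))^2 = 133801422332/ 18980117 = 7049.56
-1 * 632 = -632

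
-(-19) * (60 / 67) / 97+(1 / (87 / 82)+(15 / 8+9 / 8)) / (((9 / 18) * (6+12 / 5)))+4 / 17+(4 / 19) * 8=1662071965 / 547885197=3.03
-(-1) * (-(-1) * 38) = 38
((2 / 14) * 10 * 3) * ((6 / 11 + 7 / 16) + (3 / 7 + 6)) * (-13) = -412.93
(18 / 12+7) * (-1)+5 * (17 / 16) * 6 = 187 / 8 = 23.38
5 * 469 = 2345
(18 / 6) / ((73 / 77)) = 231 / 73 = 3.16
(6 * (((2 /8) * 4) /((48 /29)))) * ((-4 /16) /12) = -29 /384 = -0.08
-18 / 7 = -2.57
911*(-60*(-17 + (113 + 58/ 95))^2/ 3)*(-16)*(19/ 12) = 1227819329984/ 285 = 4308137999.94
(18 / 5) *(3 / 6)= 9 / 5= 1.80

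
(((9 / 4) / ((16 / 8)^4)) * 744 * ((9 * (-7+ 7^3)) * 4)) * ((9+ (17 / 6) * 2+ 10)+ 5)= 37544472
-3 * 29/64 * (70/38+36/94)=-172869/57152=-3.02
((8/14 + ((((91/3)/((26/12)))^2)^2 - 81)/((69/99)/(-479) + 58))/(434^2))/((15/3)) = 606485221/863407893740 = 0.00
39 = 39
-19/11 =-1.73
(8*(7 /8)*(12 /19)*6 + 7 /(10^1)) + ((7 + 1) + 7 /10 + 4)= 3793 /95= 39.93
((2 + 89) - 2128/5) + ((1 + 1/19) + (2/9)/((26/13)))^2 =-48722188/146205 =-333.25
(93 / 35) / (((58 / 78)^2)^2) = 215150013 / 24754835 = 8.69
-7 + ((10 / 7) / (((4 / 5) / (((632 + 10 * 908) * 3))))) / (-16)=-45623 / 14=-3258.79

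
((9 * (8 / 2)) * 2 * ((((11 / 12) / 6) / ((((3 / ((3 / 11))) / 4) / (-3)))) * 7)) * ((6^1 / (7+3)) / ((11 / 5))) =-252 / 11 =-22.91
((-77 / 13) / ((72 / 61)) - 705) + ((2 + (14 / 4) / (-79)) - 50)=-56054171 / 73944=-758.06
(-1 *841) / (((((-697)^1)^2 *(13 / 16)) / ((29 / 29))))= -13456 / 6315517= -0.00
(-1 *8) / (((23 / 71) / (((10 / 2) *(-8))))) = 22720 / 23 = 987.83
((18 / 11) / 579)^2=36 / 4507129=0.00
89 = 89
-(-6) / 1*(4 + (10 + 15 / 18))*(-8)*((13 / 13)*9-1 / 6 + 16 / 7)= -166252 / 21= -7916.76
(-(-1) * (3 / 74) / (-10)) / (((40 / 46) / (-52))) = 897 / 3700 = 0.24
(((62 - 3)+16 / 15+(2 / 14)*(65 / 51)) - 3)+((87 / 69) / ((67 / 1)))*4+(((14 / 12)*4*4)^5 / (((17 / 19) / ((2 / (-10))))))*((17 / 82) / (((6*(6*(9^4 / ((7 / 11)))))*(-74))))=12585841659570327779 / 219541532364786555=57.33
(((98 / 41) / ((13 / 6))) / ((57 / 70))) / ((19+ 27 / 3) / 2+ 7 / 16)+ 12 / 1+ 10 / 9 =13238926 / 1002573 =13.20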